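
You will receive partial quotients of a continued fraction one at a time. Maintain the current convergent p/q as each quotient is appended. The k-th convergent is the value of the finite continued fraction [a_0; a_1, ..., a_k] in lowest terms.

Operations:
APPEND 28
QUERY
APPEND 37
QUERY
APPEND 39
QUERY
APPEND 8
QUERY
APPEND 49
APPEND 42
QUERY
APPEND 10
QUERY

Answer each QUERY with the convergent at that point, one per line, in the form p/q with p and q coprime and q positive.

28/1
1037/37
40471/1444
324805/11589
670473277/23922399
6720688686/239793295

APPEND 28: p_0 = 28·1 + 0 = 28, q_0 = 28·0 + 1 = 1 → 28/1
APPEND 37: p_1 = 37·28 + 1 = 1037, q_1 = 37·1 + 0 = 37 → 1037/37
APPEND 39: p_2 = 39·1037 + 28 = 40471, q_2 = 39·37 + 1 = 1444 → 40471/1444
APPEND 8: p_3 = 8·40471 + 1037 = 324805, q_3 = 8·1444 + 37 = 11589 → 324805/11589
APPEND 49: p_4 = 49·324805 + 40471 = 15955916, q_4 = 49·11589 + 1444 = 569305 → 15955916/569305
APPEND 42: p_5 = 42·15955916 + 324805 = 670473277, q_5 = 42·569305 + 11589 = 23922399 → 670473277/23922399
APPEND 10: p_6 = 10·670473277 + 15955916 = 6720688686, q_6 = 10·23922399 + 569305 = 239793295 → 6720688686/239793295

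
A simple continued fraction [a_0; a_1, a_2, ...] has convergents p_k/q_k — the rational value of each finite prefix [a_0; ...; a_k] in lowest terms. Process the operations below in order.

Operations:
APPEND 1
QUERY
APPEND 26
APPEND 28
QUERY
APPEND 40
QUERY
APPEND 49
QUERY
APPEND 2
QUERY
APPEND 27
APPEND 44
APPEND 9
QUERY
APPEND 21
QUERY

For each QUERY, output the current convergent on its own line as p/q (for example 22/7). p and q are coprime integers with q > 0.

1/1
757/729
30307/29186
1485800/1430843
3001907/2890872
32794320896/31581319487
692315381439/666707913127

APPEND 1: p_0 = 1·1 + 0 = 1, q_0 = 1·0 + 1 = 1 → 1/1
APPEND 26: p_1 = 26·1 + 1 = 27, q_1 = 26·1 + 0 = 26 → 27/26
APPEND 28: p_2 = 28·27 + 1 = 757, q_2 = 28·26 + 1 = 729 → 757/729
APPEND 40: p_3 = 40·757 + 27 = 30307, q_3 = 40·729 + 26 = 29186 → 30307/29186
APPEND 49: p_4 = 49·30307 + 757 = 1485800, q_4 = 49·29186 + 729 = 1430843 → 1485800/1430843
APPEND 2: p_5 = 2·1485800 + 30307 = 3001907, q_5 = 2·1430843 + 29186 = 2890872 → 3001907/2890872
APPEND 27: p_6 = 27·3001907 + 1485800 = 82537289, q_6 = 27·2890872 + 1430843 = 79484387 → 82537289/79484387
APPEND 44: p_7 = 44·82537289 + 3001907 = 3634642623, q_7 = 44·79484387 + 2890872 = 3500203900 → 3634642623/3500203900
APPEND 9: p_8 = 9·3634642623 + 82537289 = 32794320896, q_8 = 9·3500203900 + 79484387 = 31581319487 → 32794320896/31581319487
APPEND 21: p_9 = 21·32794320896 + 3634642623 = 692315381439, q_9 = 21·31581319487 + 3500203900 = 666707913127 → 692315381439/666707913127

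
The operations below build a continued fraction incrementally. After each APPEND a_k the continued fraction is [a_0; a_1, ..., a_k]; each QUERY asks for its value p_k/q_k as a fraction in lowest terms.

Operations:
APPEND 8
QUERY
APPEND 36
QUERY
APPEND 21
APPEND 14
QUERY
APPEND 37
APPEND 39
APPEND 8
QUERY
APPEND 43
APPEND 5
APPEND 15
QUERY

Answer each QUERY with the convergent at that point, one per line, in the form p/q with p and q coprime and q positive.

8/1
289/36
85367/10634
991220264/123474367
3263562654988/406535608305

APPEND 8: p_0 = 8·1 + 0 = 8, q_0 = 8·0 + 1 = 1 → 8/1
APPEND 36: p_1 = 36·8 + 1 = 289, q_1 = 36·1 + 0 = 36 → 289/36
APPEND 21: p_2 = 21·289 + 8 = 6077, q_2 = 21·36 + 1 = 757 → 6077/757
APPEND 14: p_3 = 14·6077 + 289 = 85367, q_3 = 14·757 + 36 = 10634 → 85367/10634
APPEND 37: p_4 = 37·85367 + 6077 = 3164656, q_4 = 37·10634 + 757 = 394215 → 3164656/394215
APPEND 39: p_5 = 39·3164656 + 85367 = 123506951, q_5 = 39·394215 + 10634 = 15385019 → 123506951/15385019
APPEND 8: p_6 = 8·123506951 + 3164656 = 991220264, q_6 = 8·15385019 + 394215 = 123474367 → 991220264/123474367
APPEND 43: p_7 = 43·991220264 + 123506951 = 42745978303, q_7 = 43·123474367 + 15385019 = 5324782800 → 42745978303/5324782800
APPEND 5: p_8 = 5·42745978303 + 991220264 = 214721111779, q_8 = 5·5324782800 + 123474367 = 26747388367 → 214721111779/26747388367
APPEND 15: p_9 = 15·214721111779 + 42745978303 = 3263562654988, q_9 = 15·26747388367 + 5324782800 = 406535608305 → 3263562654988/406535608305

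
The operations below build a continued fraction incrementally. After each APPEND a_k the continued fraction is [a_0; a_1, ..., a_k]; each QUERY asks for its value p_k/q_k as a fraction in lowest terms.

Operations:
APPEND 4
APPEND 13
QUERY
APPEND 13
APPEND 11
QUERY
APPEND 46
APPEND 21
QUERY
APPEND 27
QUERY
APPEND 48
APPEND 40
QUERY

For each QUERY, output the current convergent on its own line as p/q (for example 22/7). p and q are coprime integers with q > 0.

53/13
7676/1883
7437245/1824431
201159404/49346425
386724704884/94867459665

APPEND 4: p_0 = 4·1 + 0 = 4, q_0 = 4·0 + 1 = 1 → 4/1
APPEND 13: p_1 = 13·4 + 1 = 53, q_1 = 13·1 + 0 = 13 → 53/13
APPEND 13: p_2 = 13·53 + 4 = 693, q_2 = 13·13 + 1 = 170 → 693/170
APPEND 11: p_3 = 11·693 + 53 = 7676, q_3 = 11·170 + 13 = 1883 → 7676/1883
APPEND 46: p_4 = 46·7676 + 693 = 353789, q_4 = 46·1883 + 170 = 86788 → 353789/86788
APPEND 21: p_5 = 21·353789 + 7676 = 7437245, q_5 = 21·86788 + 1883 = 1824431 → 7437245/1824431
APPEND 27: p_6 = 27·7437245 + 353789 = 201159404, q_6 = 27·1824431 + 86788 = 49346425 → 201159404/49346425
APPEND 48: p_7 = 48·201159404 + 7437245 = 9663088637, q_7 = 48·49346425 + 1824431 = 2370452831 → 9663088637/2370452831
APPEND 40: p_8 = 40·9663088637 + 201159404 = 386724704884, q_8 = 40·2370452831 + 49346425 = 94867459665 → 386724704884/94867459665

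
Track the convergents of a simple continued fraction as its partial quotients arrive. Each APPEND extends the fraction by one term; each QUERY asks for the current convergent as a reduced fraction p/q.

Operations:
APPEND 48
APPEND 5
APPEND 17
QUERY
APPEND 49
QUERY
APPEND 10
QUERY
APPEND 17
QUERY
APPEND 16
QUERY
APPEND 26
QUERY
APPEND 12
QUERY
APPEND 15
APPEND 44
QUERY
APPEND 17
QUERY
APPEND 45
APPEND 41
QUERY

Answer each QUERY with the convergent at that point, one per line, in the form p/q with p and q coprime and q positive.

4145/86
203346/4219
2037605/42276
34842631/722911
559519701/11608852
14582354857/302553063
175547777985/3642245608
116678704861793/2420836681660
1986185781675113/41209159825403
3671282779871592111/76171363341641998

APPEND 48: p_0 = 48·1 + 0 = 48, q_0 = 48·0 + 1 = 1 → 48/1
APPEND 5: p_1 = 5·48 + 1 = 241, q_1 = 5·1 + 0 = 5 → 241/5
APPEND 17: p_2 = 17·241 + 48 = 4145, q_2 = 17·5 + 1 = 86 → 4145/86
APPEND 49: p_3 = 49·4145 + 241 = 203346, q_3 = 49·86 + 5 = 4219 → 203346/4219
APPEND 10: p_4 = 10·203346 + 4145 = 2037605, q_4 = 10·4219 + 86 = 42276 → 2037605/42276
APPEND 17: p_5 = 17·2037605 + 203346 = 34842631, q_5 = 17·42276 + 4219 = 722911 → 34842631/722911
APPEND 16: p_6 = 16·34842631 + 2037605 = 559519701, q_6 = 16·722911 + 42276 = 11608852 → 559519701/11608852
APPEND 26: p_7 = 26·559519701 + 34842631 = 14582354857, q_7 = 26·11608852 + 722911 = 302553063 → 14582354857/302553063
APPEND 12: p_8 = 12·14582354857 + 559519701 = 175547777985, q_8 = 12·302553063 + 11608852 = 3642245608 → 175547777985/3642245608
APPEND 15: p_9 = 15·175547777985 + 14582354857 = 2647799024632, q_9 = 15·3642245608 + 302553063 = 54936237183 → 2647799024632/54936237183
APPEND 44: p_10 = 44·2647799024632 + 175547777985 = 116678704861793, q_10 = 44·54936237183 + 3642245608 = 2420836681660 → 116678704861793/2420836681660
APPEND 17: p_11 = 17·116678704861793 + 2647799024632 = 1986185781675113, q_11 = 17·2420836681660 + 54936237183 = 41209159825403 → 1986185781675113/41209159825403
APPEND 45: p_12 = 45·1986185781675113 + 116678704861793 = 89495038880241878, q_12 = 45·41209159825403 + 2420836681660 = 1856833028824795 → 89495038880241878/1856833028824795
APPEND 41: p_13 = 41·89495038880241878 + 1986185781675113 = 3671282779871592111, q_13 = 41·1856833028824795 + 41209159825403 = 76171363341641998 → 3671282779871592111/76171363341641998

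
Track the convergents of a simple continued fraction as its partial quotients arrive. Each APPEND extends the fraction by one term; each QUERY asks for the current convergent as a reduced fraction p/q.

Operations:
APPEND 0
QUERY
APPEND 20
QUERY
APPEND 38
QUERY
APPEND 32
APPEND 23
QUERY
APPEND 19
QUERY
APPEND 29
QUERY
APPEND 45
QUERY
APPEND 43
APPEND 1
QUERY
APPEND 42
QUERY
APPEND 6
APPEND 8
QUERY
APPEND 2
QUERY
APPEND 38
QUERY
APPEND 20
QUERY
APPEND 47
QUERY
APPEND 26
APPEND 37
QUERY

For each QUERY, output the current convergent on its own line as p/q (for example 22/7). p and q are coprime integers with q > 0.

APPEND 0: p_0 = 0·1 + 0 = 0, q_0 = 0·0 + 1 = 1 → 0/1
APPEND 20: p_1 = 20·0 + 1 = 1, q_1 = 20·1 + 0 = 20 → 1/20
APPEND 38: p_2 = 38·1 + 0 = 38, q_2 = 38·20 + 1 = 761 → 38/761
APPEND 32: p_3 = 32·38 + 1 = 1217, q_3 = 32·761 + 20 = 24372 → 1217/24372
APPEND 23: p_4 = 23·1217 + 38 = 28029, q_4 = 23·24372 + 761 = 561317 → 28029/561317
APPEND 19: p_5 = 19·28029 + 1217 = 533768, q_5 = 19·561317 + 24372 = 10689395 → 533768/10689395
APPEND 29: p_6 = 29·533768 + 28029 = 15507301, q_6 = 29·10689395 + 561317 = 310553772 → 15507301/310553772
APPEND 45: p_7 = 45·15507301 + 533768 = 698362313, q_7 = 45·310553772 + 10689395 = 13985609135 → 698362313/13985609135
APPEND 43: p_8 = 43·698362313 + 15507301 = 30045086760, q_8 = 43·13985609135 + 310553772 = 601691746577 → 30045086760/601691746577
APPEND 1: p_9 = 1·30045086760 + 698362313 = 30743449073, q_9 = 1·601691746577 + 13985609135 = 615677355712 → 30743449073/615677355712
APPEND 42: p_10 = 42·30743449073 + 30045086760 = 1321269947826, q_10 = 42·615677355712 + 601691746577 = 26460140686481 → 1321269947826/26460140686481
APPEND 6: p_11 = 6·1321269947826 + 30743449073 = 7958363136029, q_11 = 6·26460140686481 + 615677355712 = 159376521474598 → 7958363136029/159376521474598
APPEND 8: p_12 = 8·7958363136029 + 1321269947826 = 64988175036058, q_12 = 8·159376521474598 + 26460140686481 = 1301472312483265 → 64988175036058/1301472312483265
APPEND 2: p_13 = 2·64988175036058 + 7958363136029 = 137934713208145, q_13 = 2·1301472312483265 + 159376521474598 = 2762321146441128 → 137934713208145/2762321146441128
APPEND 38: p_14 = 38·137934713208145 + 64988175036058 = 5306507276945568, q_14 = 38·2762321146441128 + 1301472312483265 = 106269675877246129 → 5306507276945568/106269675877246129
APPEND 20: p_15 = 20·5306507276945568 + 137934713208145 = 106268080252119505, q_15 = 20·106269675877246129 + 2762321146441128 = 2128155838691363708 → 106268080252119505/2128155838691363708
APPEND 47: p_16 = 47·106268080252119505 + 5306507276945568 = 4999906279126562303, q_16 = 47·2128155838691363708 + 106269675877246129 = 100129594094371340405 → 4999906279126562303/100129594094371340405
APPEND 26: p_17 = 26·4999906279126562303 + 106268080252119505 = 130103831337542739383, q_17 = 26·100129594094371340405 + 2128155838691363708 = 2605497602292346214238 → 130103831337542739383/2605497602292346214238
APPEND 37: p_18 = 37·130103831337542739383 + 4999906279126562303 = 4818841665768207919474, q_18 = 37·2605497602292346214238 + 100129594094371340405 = 96503540878911181267211 → 4818841665768207919474/96503540878911181267211

0/1
1/20
38/761
28029/561317
533768/10689395
15507301/310553772
698362313/13985609135
30743449073/615677355712
1321269947826/26460140686481
64988175036058/1301472312483265
137934713208145/2762321146441128
5306507276945568/106269675877246129
106268080252119505/2128155838691363708
4999906279126562303/100129594094371340405
4818841665768207919474/96503540878911181267211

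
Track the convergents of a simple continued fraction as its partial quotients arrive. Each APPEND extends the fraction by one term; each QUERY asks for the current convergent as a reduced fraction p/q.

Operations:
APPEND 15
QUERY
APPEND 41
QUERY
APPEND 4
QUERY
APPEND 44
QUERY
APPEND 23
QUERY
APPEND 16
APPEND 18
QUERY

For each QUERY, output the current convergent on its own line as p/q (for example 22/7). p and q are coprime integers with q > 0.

15/1
616/41
2479/165
109692/7301
2525395/168088
731813611/48708850

APPEND 15: p_0 = 15·1 + 0 = 15, q_0 = 15·0 + 1 = 1 → 15/1
APPEND 41: p_1 = 41·15 + 1 = 616, q_1 = 41·1 + 0 = 41 → 616/41
APPEND 4: p_2 = 4·616 + 15 = 2479, q_2 = 4·41 + 1 = 165 → 2479/165
APPEND 44: p_3 = 44·2479 + 616 = 109692, q_3 = 44·165 + 41 = 7301 → 109692/7301
APPEND 23: p_4 = 23·109692 + 2479 = 2525395, q_4 = 23·7301 + 165 = 168088 → 2525395/168088
APPEND 16: p_5 = 16·2525395 + 109692 = 40516012, q_5 = 16·168088 + 7301 = 2696709 → 40516012/2696709
APPEND 18: p_6 = 18·40516012 + 2525395 = 731813611, q_6 = 18·2696709 + 168088 = 48708850 → 731813611/48708850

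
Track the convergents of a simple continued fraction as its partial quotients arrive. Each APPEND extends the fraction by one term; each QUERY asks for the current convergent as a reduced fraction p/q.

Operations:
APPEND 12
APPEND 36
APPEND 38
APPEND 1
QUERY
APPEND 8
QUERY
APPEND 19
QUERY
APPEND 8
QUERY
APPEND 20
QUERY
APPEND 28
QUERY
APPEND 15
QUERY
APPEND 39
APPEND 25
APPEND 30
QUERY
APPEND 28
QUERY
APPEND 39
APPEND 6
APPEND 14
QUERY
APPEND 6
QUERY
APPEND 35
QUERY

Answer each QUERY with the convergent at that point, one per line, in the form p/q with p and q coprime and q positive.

16899/1405
151658/12609
2898401/240976
23338866/1940417
469675721/39049316
13174259054/1095321265
198083561531/16468868291
5817505809076943/483673335693844
163083821566685010/13558954397911273
543400529989265938445/45178871424180604557
3298762783038621069678/274262484868606939561
116000097936341003377175/9644365841825423489192

APPEND 12: p_0 = 12·1 + 0 = 12, q_0 = 12·0 + 1 = 1 → 12/1
APPEND 36: p_1 = 36·12 + 1 = 433, q_1 = 36·1 + 0 = 36 → 433/36
APPEND 38: p_2 = 38·433 + 12 = 16466, q_2 = 38·36 + 1 = 1369 → 16466/1369
APPEND 1: p_3 = 1·16466 + 433 = 16899, q_3 = 1·1369 + 36 = 1405 → 16899/1405
APPEND 8: p_4 = 8·16899 + 16466 = 151658, q_4 = 8·1405 + 1369 = 12609 → 151658/12609
APPEND 19: p_5 = 19·151658 + 16899 = 2898401, q_5 = 19·12609 + 1405 = 240976 → 2898401/240976
APPEND 8: p_6 = 8·2898401 + 151658 = 23338866, q_6 = 8·240976 + 12609 = 1940417 → 23338866/1940417
APPEND 20: p_7 = 20·23338866 + 2898401 = 469675721, q_7 = 20·1940417 + 240976 = 39049316 → 469675721/39049316
APPEND 28: p_8 = 28·469675721 + 23338866 = 13174259054, q_8 = 28·39049316 + 1940417 = 1095321265 → 13174259054/1095321265
APPEND 15: p_9 = 15·13174259054 + 469675721 = 198083561531, q_9 = 15·1095321265 + 39049316 = 16468868291 → 198083561531/16468868291
APPEND 39: p_10 = 39·198083561531 + 13174259054 = 7738433158763, q_10 = 39·16468868291 + 1095321265 = 643381184614 → 7738433158763/643381184614
APPEND 25: p_11 = 25·7738433158763 + 198083561531 = 193658912530606, q_11 = 25·643381184614 + 16468868291 = 16100998483641 → 193658912530606/16100998483641
APPEND 30: p_12 = 30·193658912530606 + 7738433158763 = 5817505809076943, q_12 = 30·16100998483641 + 643381184614 = 483673335693844 → 5817505809076943/483673335693844
APPEND 28: p_13 = 28·5817505809076943 + 193658912530606 = 163083821566685010, q_13 = 28·483673335693844 + 16100998483641 = 13558954397911273 → 163083821566685010/13558954397911273
APPEND 39: p_14 = 39·163083821566685010 + 5817505809076943 = 6366086546909792333, q_14 = 39·13558954397911273 + 483673335693844 = 529282894854233491 → 6366086546909792333/529282894854233491
APPEND 6: p_15 = 6·6366086546909792333 + 163083821566685010 = 38359603103025439008, q_15 = 6·529282894854233491 + 13558954397911273 = 3189256323523312219 → 38359603103025439008/3189256323523312219
APPEND 14: p_16 = 14·38359603103025439008 + 6366086546909792333 = 543400529989265938445, q_16 = 14·3189256323523312219 + 529282894854233491 = 45178871424180604557 → 543400529989265938445/45178871424180604557
APPEND 6: p_17 = 6·543400529989265938445 + 38359603103025439008 = 3298762783038621069678, q_17 = 6·45178871424180604557 + 3189256323523312219 = 274262484868606939561 → 3298762783038621069678/274262484868606939561
APPEND 35: p_18 = 35·3298762783038621069678 + 543400529989265938445 = 116000097936341003377175, q_18 = 35·274262484868606939561 + 45178871424180604557 = 9644365841825423489192 → 116000097936341003377175/9644365841825423489192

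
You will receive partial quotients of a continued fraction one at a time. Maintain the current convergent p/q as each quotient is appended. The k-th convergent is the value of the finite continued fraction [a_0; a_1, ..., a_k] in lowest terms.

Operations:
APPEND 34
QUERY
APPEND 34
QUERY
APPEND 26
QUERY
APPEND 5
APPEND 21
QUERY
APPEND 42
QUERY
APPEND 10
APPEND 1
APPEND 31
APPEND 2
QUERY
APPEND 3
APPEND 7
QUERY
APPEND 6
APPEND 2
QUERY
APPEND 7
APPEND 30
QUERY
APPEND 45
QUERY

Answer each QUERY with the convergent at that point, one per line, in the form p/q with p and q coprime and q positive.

34/1
1157/34
30116/885
3216593/94524
135248643/3974467
96641361004/2839939031
2459136374771/72265097477
32643771447385/959282026757
7340605301487445/215713761584927
330570837284603027/9714277753973654

APPEND 34: p_0 = 34·1 + 0 = 34, q_0 = 34·0 + 1 = 1 → 34/1
APPEND 34: p_1 = 34·34 + 1 = 1157, q_1 = 34·1 + 0 = 34 → 1157/34
APPEND 26: p_2 = 26·1157 + 34 = 30116, q_2 = 26·34 + 1 = 885 → 30116/885
APPEND 5: p_3 = 5·30116 + 1157 = 151737, q_3 = 5·885 + 34 = 4459 → 151737/4459
APPEND 21: p_4 = 21·151737 + 30116 = 3216593, q_4 = 21·4459 + 885 = 94524 → 3216593/94524
APPEND 42: p_5 = 42·3216593 + 151737 = 135248643, q_5 = 42·94524 + 4459 = 3974467 → 135248643/3974467
APPEND 10: p_6 = 10·135248643 + 3216593 = 1355703023, q_6 = 10·3974467 + 94524 = 39839194 → 1355703023/39839194
APPEND 1: p_7 = 1·1355703023 + 135248643 = 1490951666, q_7 = 1·39839194 + 3974467 = 43813661 → 1490951666/43813661
APPEND 31: p_8 = 31·1490951666 + 1355703023 = 47575204669, q_8 = 31·43813661 + 39839194 = 1398062685 → 47575204669/1398062685
APPEND 2: p_9 = 2·47575204669 + 1490951666 = 96641361004, q_9 = 2·1398062685 + 43813661 = 2839939031 → 96641361004/2839939031
APPEND 3: p_10 = 3·96641361004 + 47575204669 = 337499287681, q_10 = 3·2839939031 + 1398062685 = 9917879778 → 337499287681/9917879778
APPEND 7: p_11 = 7·337499287681 + 96641361004 = 2459136374771, q_11 = 7·9917879778 + 2839939031 = 72265097477 → 2459136374771/72265097477
APPEND 6: p_12 = 6·2459136374771 + 337499287681 = 15092317536307, q_12 = 6·72265097477 + 9917879778 = 443508464640 → 15092317536307/443508464640
APPEND 2: p_13 = 2·15092317536307 + 2459136374771 = 32643771447385, q_13 = 2·443508464640 + 72265097477 = 959282026757 → 32643771447385/959282026757
APPEND 7: p_14 = 7·32643771447385 + 15092317536307 = 243598717668002, q_14 = 7·959282026757 + 443508464640 = 7158482651939 → 243598717668002/7158482651939
APPEND 30: p_15 = 30·243598717668002 + 32643771447385 = 7340605301487445, q_15 = 30·7158482651939 + 959282026757 = 215713761584927 → 7340605301487445/215713761584927
APPEND 45: p_16 = 45·7340605301487445 + 243598717668002 = 330570837284603027, q_16 = 45·215713761584927 + 7158482651939 = 9714277753973654 → 330570837284603027/9714277753973654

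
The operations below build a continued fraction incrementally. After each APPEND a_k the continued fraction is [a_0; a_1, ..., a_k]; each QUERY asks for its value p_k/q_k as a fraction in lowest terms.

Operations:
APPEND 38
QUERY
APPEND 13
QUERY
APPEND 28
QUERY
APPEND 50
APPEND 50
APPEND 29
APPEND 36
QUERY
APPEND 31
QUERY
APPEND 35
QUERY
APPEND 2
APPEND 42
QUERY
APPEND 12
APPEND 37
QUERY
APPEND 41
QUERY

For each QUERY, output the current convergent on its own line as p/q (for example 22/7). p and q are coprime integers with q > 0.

APPEND 38: p_0 = 38·1 + 0 = 38, q_0 = 38·0 + 1 = 1 → 38/1
APPEND 13: p_1 = 13·38 + 1 = 495, q_1 = 13·1 + 0 = 13 → 495/13
APPEND 28: p_2 = 28·495 + 38 = 13898, q_2 = 28·13 + 1 = 365 → 13898/365
APPEND 50: p_3 = 50·13898 + 495 = 695395, q_3 = 50·365 + 13 = 18263 → 695395/18263
APPEND 50: p_4 = 50·695395 + 13898 = 34783648, q_4 = 50·18263 + 365 = 913515 → 34783648/913515
APPEND 29: p_5 = 29·34783648 + 695395 = 1009421187, q_5 = 29·913515 + 18263 = 26510198 → 1009421187/26510198
APPEND 36: p_6 = 36·1009421187 + 34783648 = 36373946380, q_6 = 36·26510198 + 913515 = 955280643 → 36373946380/955280643
APPEND 31: p_7 = 31·36373946380 + 1009421187 = 1128601758967, q_7 = 31·955280643 + 26510198 = 29640210131 → 1128601758967/29640210131
APPEND 35: p_8 = 35·1128601758967 + 36373946380 = 39537435510225, q_8 = 35·29640210131 + 955280643 = 1038362635228 → 39537435510225/1038362635228
APPEND 2: p_9 = 2·39537435510225 + 1128601758967 = 80203472779417, q_9 = 2·1038362635228 + 29640210131 = 2106365480587 → 80203472779417/2106365480587
APPEND 42: p_10 = 42·80203472779417 + 39537435510225 = 3408083292245739, q_10 = 42·2106365480587 + 1038362635228 = 89505712819882 → 3408083292245739/89505712819882
APPEND 12: p_11 = 12·3408083292245739 + 80203472779417 = 40977202979728285, q_11 = 12·89505712819882 + 2106365480587 = 1076174919319171 → 40977202979728285/1076174919319171
APPEND 37: p_12 = 37·40977202979728285 + 3408083292245739 = 1519564593542192284, q_12 = 37·1076174919319171 + 89505712819882 = 39907977727629209 → 1519564593542192284/39907977727629209
APPEND 41: p_13 = 41·1519564593542192284 + 40977202979728285 = 62343125538209611929, q_13 = 41·39907977727629209 + 1076174919319171 = 1637303261752116740 → 62343125538209611929/1637303261752116740

38/1
495/13
13898/365
36373946380/955280643
1128601758967/29640210131
39537435510225/1038362635228
3408083292245739/89505712819882
1519564593542192284/39907977727629209
62343125538209611929/1637303261752116740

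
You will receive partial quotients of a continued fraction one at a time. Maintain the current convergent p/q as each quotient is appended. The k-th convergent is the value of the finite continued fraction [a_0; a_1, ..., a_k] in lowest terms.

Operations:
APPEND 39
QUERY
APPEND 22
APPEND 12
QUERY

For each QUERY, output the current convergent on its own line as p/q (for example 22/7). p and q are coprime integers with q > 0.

APPEND 39: p_0 = 39·1 + 0 = 39, q_0 = 39·0 + 1 = 1 → 39/1
APPEND 22: p_1 = 22·39 + 1 = 859, q_1 = 22·1 + 0 = 22 → 859/22
APPEND 12: p_2 = 12·859 + 39 = 10347, q_2 = 12·22 + 1 = 265 → 10347/265

39/1
10347/265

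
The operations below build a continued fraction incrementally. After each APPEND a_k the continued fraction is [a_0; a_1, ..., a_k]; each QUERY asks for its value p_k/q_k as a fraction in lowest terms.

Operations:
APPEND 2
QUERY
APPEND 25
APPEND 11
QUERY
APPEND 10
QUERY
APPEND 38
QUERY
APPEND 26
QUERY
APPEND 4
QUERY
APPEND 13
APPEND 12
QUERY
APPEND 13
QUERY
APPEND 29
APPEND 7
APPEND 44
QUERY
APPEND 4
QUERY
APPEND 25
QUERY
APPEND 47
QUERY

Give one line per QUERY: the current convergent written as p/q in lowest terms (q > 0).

2/1
563/276
5681/2785
216441/106106
5633147/2761541
22749029/11152270
3639195317/1784044882
47610909645/23340324517
429860752706178/210730892144123
1729181110759511/847697483092134
43659388521693953/21403167969447473
2053720441630375302/1006796592047123365

APPEND 2: p_0 = 2·1 + 0 = 2, q_0 = 2·0 + 1 = 1 → 2/1
APPEND 25: p_1 = 25·2 + 1 = 51, q_1 = 25·1 + 0 = 25 → 51/25
APPEND 11: p_2 = 11·51 + 2 = 563, q_2 = 11·25 + 1 = 276 → 563/276
APPEND 10: p_3 = 10·563 + 51 = 5681, q_3 = 10·276 + 25 = 2785 → 5681/2785
APPEND 38: p_4 = 38·5681 + 563 = 216441, q_4 = 38·2785 + 276 = 106106 → 216441/106106
APPEND 26: p_5 = 26·216441 + 5681 = 5633147, q_5 = 26·106106 + 2785 = 2761541 → 5633147/2761541
APPEND 4: p_6 = 4·5633147 + 216441 = 22749029, q_6 = 4·2761541 + 106106 = 11152270 → 22749029/11152270
APPEND 13: p_7 = 13·22749029 + 5633147 = 301370524, q_7 = 13·11152270 + 2761541 = 147741051 → 301370524/147741051
APPEND 12: p_8 = 12·301370524 + 22749029 = 3639195317, q_8 = 12·147741051 + 11152270 = 1784044882 → 3639195317/1784044882
APPEND 13: p_9 = 13·3639195317 + 301370524 = 47610909645, q_9 = 13·1784044882 + 147741051 = 23340324517 → 47610909645/23340324517
APPEND 29: p_10 = 29·47610909645 + 3639195317 = 1384355575022, q_10 = 29·23340324517 + 1784044882 = 678653455875 → 1384355575022/678653455875
APPEND 7: p_11 = 7·1384355575022 + 47610909645 = 9738099934799, q_11 = 7·678653455875 + 23340324517 = 4773914515642 → 9738099934799/4773914515642
APPEND 44: p_12 = 44·9738099934799 + 1384355575022 = 429860752706178, q_12 = 44·4773914515642 + 678653455875 = 210730892144123 → 429860752706178/210730892144123
APPEND 4: p_13 = 4·429860752706178 + 9738099934799 = 1729181110759511, q_13 = 4·210730892144123 + 4773914515642 = 847697483092134 → 1729181110759511/847697483092134
APPEND 25: p_14 = 25·1729181110759511 + 429860752706178 = 43659388521693953, q_14 = 25·847697483092134 + 210730892144123 = 21403167969447473 → 43659388521693953/21403167969447473
APPEND 47: p_15 = 47·43659388521693953 + 1729181110759511 = 2053720441630375302, q_15 = 47·21403167969447473 + 847697483092134 = 1006796592047123365 → 2053720441630375302/1006796592047123365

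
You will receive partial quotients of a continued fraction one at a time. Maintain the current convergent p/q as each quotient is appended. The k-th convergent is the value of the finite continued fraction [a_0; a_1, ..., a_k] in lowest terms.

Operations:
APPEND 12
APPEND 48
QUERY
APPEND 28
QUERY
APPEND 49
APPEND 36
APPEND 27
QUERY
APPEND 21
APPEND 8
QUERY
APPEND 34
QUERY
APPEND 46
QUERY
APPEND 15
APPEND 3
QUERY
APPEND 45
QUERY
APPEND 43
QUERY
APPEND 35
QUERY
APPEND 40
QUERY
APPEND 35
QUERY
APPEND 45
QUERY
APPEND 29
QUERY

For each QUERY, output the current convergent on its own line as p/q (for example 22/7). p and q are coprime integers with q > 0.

577/48
16168/1345
771839693/64208584
130669366453/10870255920
4458995650247/370939457197
205244469277815/17074085286982
9454622573730231/786520741572763
428541141852677867/35649915589536262
18436723722238878512/1533732891091632029
645713871420213425787/53716301103796657277
25846991580530775909992/2150185777042957923109
905290419189997370275507/75310218497607323966092
40763915855130412438307807/3391110018169372536397249
1183058850217971958081201910/98417500745409410879486313

APPEND 12: p_0 = 12·1 + 0 = 12, q_0 = 12·0 + 1 = 1 → 12/1
APPEND 48: p_1 = 48·12 + 1 = 577, q_1 = 48·1 + 0 = 48 → 577/48
APPEND 28: p_2 = 28·577 + 12 = 16168, q_2 = 28·48 + 1 = 1345 → 16168/1345
APPEND 49: p_3 = 49·16168 + 577 = 792809, q_3 = 49·1345 + 48 = 65953 → 792809/65953
APPEND 36: p_4 = 36·792809 + 16168 = 28557292, q_4 = 36·65953 + 1345 = 2375653 → 28557292/2375653
APPEND 27: p_5 = 27·28557292 + 792809 = 771839693, q_5 = 27·2375653 + 65953 = 64208584 → 771839693/64208584
APPEND 21: p_6 = 21·771839693 + 28557292 = 16237190845, q_6 = 21·64208584 + 2375653 = 1350755917 → 16237190845/1350755917
APPEND 8: p_7 = 8·16237190845 + 771839693 = 130669366453, q_7 = 8·1350755917 + 64208584 = 10870255920 → 130669366453/10870255920
APPEND 34: p_8 = 34·130669366453 + 16237190845 = 4458995650247, q_8 = 34·10870255920 + 1350755917 = 370939457197 → 4458995650247/370939457197
APPEND 46: p_9 = 46·4458995650247 + 130669366453 = 205244469277815, q_9 = 46·370939457197 + 10870255920 = 17074085286982 → 205244469277815/17074085286982
APPEND 15: p_10 = 15·205244469277815 + 4458995650247 = 3083126034817472, q_10 = 15·17074085286982 + 370939457197 = 256482218761927 → 3083126034817472/256482218761927
APPEND 3: p_11 = 3·3083126034817472 + 205244469277815 = 9454622573730231, q_11 = 3·256482218761927 + 17074085286982 = 786520741572763 → 9454622573730231/786520741572763
APPEND 45: p_12 = 45·9454622573730231 + 3083126034817472 = 428541141852677867, q_12 = 45·786520741572763 + 256482218761927 = 35649915589536262 → 428541141852677867/35649915589536262
APPEND 43: p_13 = 43·428541141852677867 + 9454622573730231 = 18436723722238878512, q_13 = 43·35649915589536262 + 786520741572763 = 1533732891091632029 → 18436723722238878512/1533732891091632029
APPEND 35: p_14 = 35·18436723722238878512 + 428541141852677867 = 645713871420213425787, q_14 = 35·1533732891091632029 + 35649915589536262 = 53716301103796657277 → 645713871420213425787/53716301103796657277
APPEND 40: p_15 = 40·645713871420213425787 + 18436723722238878512 = 25846991580530775909992, q_15 = 40·53716301103796657277 + 1533732891091632029 = 2150185777042957923109 → 25846991580530775909992/2150185777042957923109
APPEND 35: p_16 = 35·25846991580530775909992 + 645713871420213425787 = 905290419189997370275507, q_16 = 35·2150185777042957923109 + 53716301103796657277 = 75310218497607323966092 → 905290419189997370275507/75310218497607323966092
APPEND 45: p_17 = 45·905290419189997370275507 + 25846991580530775909992 = 40763915855130412438307807, q_17 = 45·75310218497607323966092 + 2150185777042957923109 = 3391110018169372536397249 → 40763915855130412438307807/3391110018169372536397249
APPEND 29: p_18 = 29·40763915855130412438307807 + 905290419189997370275507 = 1183058850217971958081201910, q_18 = 29·3391110018169372536397249 + 75310218497607323966092 = 98417500745409410879486313 → 1183058850217971958081201910/98417500745409410879486313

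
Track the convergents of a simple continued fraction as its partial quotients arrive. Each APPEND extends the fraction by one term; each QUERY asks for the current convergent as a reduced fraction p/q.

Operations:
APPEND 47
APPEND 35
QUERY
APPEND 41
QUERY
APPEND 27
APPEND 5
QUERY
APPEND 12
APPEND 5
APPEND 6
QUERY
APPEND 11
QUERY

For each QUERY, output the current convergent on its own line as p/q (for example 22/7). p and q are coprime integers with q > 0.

1646/35
67533/1436
9192718/195471
3531423551/75091055
39415540044/838119371

APPEND 47: p_0 = 47·1 + 0 = 47, q_0 = 47·0 + 1 = 1 → 47/1
APPEND 35: p_1 = 35·47 + 1 = 1646, q_1 = 35·1 + 0 = 35 → 1646/35
APPEND 41: p_2 = 41·1646 + 47 = 67533, q_2 = 41·35 + 1 = 1436 → 67533/1436
APPEND 27: p_3 = 27·67533 + 1646 = 1825037, q_3 = 27·1436 + 35 = 38807 → 1825037/38807
APPEND 5: p_4 = 5·1825037 + 67533 = 9192718, q_4 = 5·38807 + 1436 = 195471 → 9192718/195471
APPEND 12: p_5 = 12·9192718 + 1825037 = 112137653, q_5 = 12·195471 + 38807 = 2384459 → 112137653/2384459
APPEND 5: p_6 = 5·112137653 + 9192718 = 569880983, q_6 = 5·2384459 + 195471 = 12117766 → 569880983/12117766
APPEND 6: p_7 = 6·569880983 + 112137653 = 3531423551, q_7 = 6·12117766 + 2384459 = 75091055 → 3531423551/75091055
APPEND 11: p_8 = 11·3531423551 + 569880983 = 39415540044, q_8 = 11·75091055 + 12117766 = 838119371 → 39415540044/838119371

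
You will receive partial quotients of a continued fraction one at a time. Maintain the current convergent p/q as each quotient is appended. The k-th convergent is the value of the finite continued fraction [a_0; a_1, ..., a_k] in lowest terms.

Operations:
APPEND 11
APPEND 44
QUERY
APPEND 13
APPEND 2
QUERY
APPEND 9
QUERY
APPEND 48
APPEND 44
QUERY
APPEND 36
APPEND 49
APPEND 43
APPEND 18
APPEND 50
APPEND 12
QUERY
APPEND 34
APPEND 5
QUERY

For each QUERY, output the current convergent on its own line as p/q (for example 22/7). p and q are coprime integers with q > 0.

485/44
13117/1190
124369/11283
263368845/23893339
216992955779246056/19686027225602691
37196058897480974711/3374499533919735916

APPEND 11: p_0 = 11·1 + 0 = 11, q_0 = 11·0 + 1 = 1 → 11/1
APPEND 44: p_1 = 44·11 + 1 = 485, q_1 = 44·1 + 0 = 44 → 485/44
APPEND 13: p_2 = 13·485 + 11 = 6316, q_2 = 13·44 + 1 = 573 → 6316/573
APPEND 2: p_3 = 2·6316 + 485 = 13117, q_3 = 2·573 + 44 = 1190 → 13117/1190
APPEND 9: p_4 = 9·13117 + 6316 = 124369, q_4 = 9·1190 + 573 = 11283 → 124369/11283
APPEND 48: p_5 = 48·124369 + 13117 = 5982829, q_5 = 48·11283 + 1190 = 542774 → 5982829/542774
APPEND 44: p_6 = 44·5982829 + 124369 = 263368845, q_6 = 44·542774 + 11283 = 23893339 → 263368845/23893339
APPEND 36: p_7 = 36·263368845 + 5982829 = 9487261249, q_7 = 36·23893339 + 542774 = 860702978 → 9487261249/860702978
APPEND 49: p_8 = 49·9487261249 + 263368845 = 465139170046, q_8 = 49·860702978 + 23893339 = 42198339261 → 465139170046/42198339261
APPEND 43: p_9 = 43·465139170046 + 9487261249 = 20010471573227, q_9 = 43·42198339261 + 860702978 = 1815389291201 → 20010471573227/1815389291201
APPEND 18: p_10 = 18·20010471573227 + 465139170046 = 360653627488132, q_10 = 18·1815389291201 + 42198339261 = 32719205580879 → 360653627488132/32719205580879
APPEND 50: p_11 = 50·360653627488132 + 20010471573227 = 18052691845979827, q_11 = 50·32719205580879 + 1815389291201 = 1637775668335151 → 18052691845979827/1637775668335151
APPEND 12: p_12 = 12·18052691845979827 + 360653627488132 = 216992955779246056, q_12 = 12·1637775668335151 + 32719205580879 = 19686027225602691 → 216992955779246056/19686027225602691
APPEND 34: p_13 = 34·216992955779246056 + 18052691845979827 = 7395813188340345731, q_13 = 34·19686027225602691 + 1637775668335151 = 670962701338826645 → 7395813188340345731/670962701338826645
APPEND 5: p_14 = 5·7395813188340345731 + 216992955779246056 = 37196058897480974711, q_14 = 5·670962701338826645 + 19686027225602691 = 3374499533919735916 → 37196058897480974711/3374499533919735916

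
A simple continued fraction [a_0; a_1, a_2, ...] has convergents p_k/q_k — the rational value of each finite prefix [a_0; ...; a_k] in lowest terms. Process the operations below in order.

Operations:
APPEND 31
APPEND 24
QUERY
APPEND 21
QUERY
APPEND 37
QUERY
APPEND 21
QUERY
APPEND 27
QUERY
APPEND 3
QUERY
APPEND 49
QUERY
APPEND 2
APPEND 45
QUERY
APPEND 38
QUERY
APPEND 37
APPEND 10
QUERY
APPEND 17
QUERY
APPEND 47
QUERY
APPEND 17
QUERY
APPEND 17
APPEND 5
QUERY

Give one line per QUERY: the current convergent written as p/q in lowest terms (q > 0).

APPEND 31: p_0 = 31·1 + 0 = 31, q_0 = 31·0 + 1 = 1 → 31/1
APPEND 24: p_1 = 24·31 + 1 = 745, q_1 = 24·1 + 0 = 24 → 745/24
APPEND 21: p_2 = 21·745 + 31 = 15676, q_2 = 21·24 + 1 = 505 → 15676/505
APPEND 37: p_3 = 37·15676 + 745 = 580757, q_3 = 37·505 + 24 = 18709 → 580757/18709
APPEND 21: p_4 = 21·580757 + 15676 = 12211573, q_4 = 21·18709 + 505 = 393394 → 12211573/393394
APPEND 27: p_5 = 27·12211573 + 580757 = 330293228, q_5 = 27·393394 + 18709 = 10640347 → 330293228/10640347
APPEND 3: p_6 = 3·330293228 + 12211573 = 1003091257, q_6 = 3·10640347 + 393394 = 32314435 → 1003091257/32314435
APPEND 49: p_7 = 49·1003091257 + 330293228 = 49481764821, q_7 = 49·32314435 + 10640347 = 1594047662 → 49481764821/1594047662
APPEND 2: p_8 = 2·49481764821 + 1003091257 = 99966620899, q_8 = 2·1594047662 + 32314435 = 3220409759 → 99966620899/3220409759
APPEND 45: p_9 = 45·99966620899 + 49481764821 = 4547979705276, q_9 = 45·3220409759 + 1594047662 = 146512486817 → 4547979705276/146512486817
APPEND 38: p_10 = 38·4547979705276 + 99966620899 = 172923195421387, q_10 = 38·146512486817 + 3220409759 = 5570694908805 → 172923195421387/5570694908805
APPEND 37: p_11 = 37·172923195421387 + 4547979705276 = 6402706210296595, q_11 = 37·5570694908805 + 146512486817 = 206262224112602 → 6402706210296595/206262224112602
APPEND 10: p_12 = 10·6402706210296595 + 172923195421387 = 64199985298387337, q_12 = 10·206262224112602 + 5570694908805 = 2068192936034825 → 64199985298387337/2068192936034825
APPEND 17: p_13 = 17·64199985298387337 + 6402706210296595 = 1097802456282881324, q_13 = 17·2068192936034825 + 206262224112602 = 35365542136704627 → 1097802456282881324/35365542136704627
APPEND 47: p_14 = 47·1097802456282881324 + 64199985298387337 = 51660915430593809565, q_14 = 47·35365542136704627 + 2068192936034825 = 1664248673361152294 → 51660915430593809565/1664248673361152294
APPEND 17: p_15 = 17·51660915430593809565 + 1097802456282881324 = 879333364776377643929, q_15 = 17·1664248673361152294 + 35365542136704627 = 28327592989276293625 → 879333364776377643929/28327592989276293625
APPEND 17: p_16 = 17·879333364776377643929 + 51660915430593809565 = 15000328116629013756358, q_16 = 17·28327592989276293625 + 1664248673361152294 = 483233329491058143919 → 15000328116629013756358/483233329491058143919
APPEND 5: p_17 = 5·15000328116629013756358 + 879333364776377643929 = 75880973947921446425719, q_17 = 5·483233329491058143919 + 28327592989276293625 = 2444494240444567013220 → 75880973947921446425719/2444494240444567013220

745/24
15676/505
580757/18709
12211573/393394
330293228/10640347
1003091257/32314435
49481764821/1594047662
4547979705276/146512486817
172923195421387/5570694908805
64199985298387337/2068192936034825
1097802456282881324/35365542136704627
51660915430593809565/1664248673361152294
879333364776377643929/28327592989276293625
75880973947921446425719/2444494240444567013220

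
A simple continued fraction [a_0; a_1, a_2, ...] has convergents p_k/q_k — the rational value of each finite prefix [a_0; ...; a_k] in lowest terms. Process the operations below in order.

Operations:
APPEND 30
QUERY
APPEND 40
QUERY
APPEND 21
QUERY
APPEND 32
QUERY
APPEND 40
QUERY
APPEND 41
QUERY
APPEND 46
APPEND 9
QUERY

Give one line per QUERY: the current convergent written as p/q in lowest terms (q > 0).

APPEND 30: p_0 = 30·1 + 0 = 30, q_0 = 30·0 + 1 = 1 → 30/1
APPEND 40: p_1 = 40·30 + 1 = 1201, q_1 = 40·1 + 0 = 40 → 1201/40
APPEND 21: p_2 = 21·1201 + 30 = 25251, q_2 = 21·40 + 1 = 841 → 25251/841
APPEND 32: p_3 = 32·25251 + 1201 = 809233, q_3 = 32·841 + 40 = 26952 → 809233/26952
APPEND 40: p_4 = 40·809233 + 25251 = 32394571, q_4 = 40·26952 + 841 = 1078921 → 32394571/1078921
APPEND 41: p_5 = 41·32394571 + 809233 = 1328986644, q_5 = 41·1078921 + 26952 = 44262713 → 1328986644/44262713
APPEND 46: p_6 = 46·1328986644 + 32394571 = 61165780195, q_6 = 46·44262713 + 1078921 = 2037163719 → 61165780195/2037163719
APPEND 9: p_7 = 9·61165780195 + 1328986644 = 551821008399, q_7 = 9·2037163719 + 44262713 = 18378736184 → 551821008399/18378736184

30/1
1201/40
25251/841
809233/26952
32394571/1078921
1328986644/44262713
551821008399/18378736184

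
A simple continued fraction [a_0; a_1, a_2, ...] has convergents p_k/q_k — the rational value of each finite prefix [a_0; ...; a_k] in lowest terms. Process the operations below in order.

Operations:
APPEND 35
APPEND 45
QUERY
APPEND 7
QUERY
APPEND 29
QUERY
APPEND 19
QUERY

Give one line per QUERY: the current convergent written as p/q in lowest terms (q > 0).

APPEND 35: p_0 = 35·1 + 0 = 35, q_0 = 35·0 + 1 = 1 → 35/1
APPEND 45: p_1 = 45·35 + 1 = 1576, q_1 = 45·1 + 0 = 45 → 1576/45
APPEND 7: p_2 = 7·1576 + 35 = 11067, q_2 = 7·45 + 1 = 316 → 11067/316
APPEND 29: p_3 = 29·11067 + 1576 = 322519, q_3 = 29·316 + 45 = 9209 → 322519/9209
APPEND 19: p_4 = 19·322519 + 11067 = 6138928, q_4 = 19·9209 + 316 = 175287 → 6138928/175287

1576/45
11067/316
322519/9209
6138928/175287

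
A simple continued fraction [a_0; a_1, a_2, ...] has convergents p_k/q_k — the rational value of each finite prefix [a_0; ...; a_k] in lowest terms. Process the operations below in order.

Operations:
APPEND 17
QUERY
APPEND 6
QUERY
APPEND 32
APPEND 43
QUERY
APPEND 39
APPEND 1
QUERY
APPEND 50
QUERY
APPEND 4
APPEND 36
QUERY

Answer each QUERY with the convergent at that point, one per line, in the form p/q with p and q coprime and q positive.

APPEND 17: p_0 = 17·1 + 0 = 17, q_0 = 17·0 + 1 = 1 → 17/1
APPEND 6: p_1 = 6·17 + 1 = 103, q_1 = 6·1 + 0 = 6 → 103/6
APPEND 32: p_2 = 32·103 + 17 = 3313, q_2 = 32·6 + 1 = 193 → 3313/193
APPEND 43: p_3 = 43·3313 + 103 = 142562, q_3 = 43·193 + 6 = 8305 → 142562/8305
APPEND 39: p_4 = 39·142562 + 3313 = 5563231, q_4 = 39·8305 + 193 = 324088 → 5563231/324088
APPEND 1: p_5 = 1·5563231 + 142562 = 5705793, q_5 = 1·324088 + 8305 = 332393 → 5705793/332393
APPEND 50: p_6 = 50·5705793 + 5563231 = 290852881, q_6 = 50·332393 + 324088 = 16943738 → 290852881/16943738
APPEND 4: p_7 = 4·290852881 + 5705793 = 1169117317, q_7 = 4·16943738 + 332393 = 68107345 → 1169117317/68107345
APPEND 36: p_8 = 36·1169117317 + 290852881 = 42379076293, q_8 = 36·68107345 + 16943738 = 2468808158 → 42379076293/2468808158

17/1
103/6
142562/8305
5705793/332393
290852881/16943738
42379076293/2468808158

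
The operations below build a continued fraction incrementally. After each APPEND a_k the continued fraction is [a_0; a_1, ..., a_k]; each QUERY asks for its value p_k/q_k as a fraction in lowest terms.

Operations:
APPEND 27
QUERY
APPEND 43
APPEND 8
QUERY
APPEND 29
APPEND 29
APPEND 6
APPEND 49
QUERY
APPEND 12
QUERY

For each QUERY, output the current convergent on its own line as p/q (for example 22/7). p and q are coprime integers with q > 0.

APPEND 27: p_0 = 27·1 + 0 = 27, q_0 = 27·0 + 1 = 1 → 27/1
APPEND 43: p_1 = 43·27 + 1 = 1162, q_1 = 43·1 + 0 = 43 → 1162/43
APPEND 8: p_2 = 8·1162 + 27 = 9323, q_2 = 8·43 + 1 = 345 → 9323/345
APPEND 29: p_3 = 29·9323 + 1162 = 271529, q_3 = 29·345 + 43 = 10048 → 271529/10048
APPEND 29: p_4 = 29·271529 + 9323 = 7883664, q_4 = 29·10048 + 345 = 291737 → 7883664/291737
APPEND 6: p_5 = 6·7883664 + 271529 = 47573513, q_5 = 6·291737 + 10048 = 1760470 → 47573513/1760470
APPEND 49: p_6 = 49·47573513 + 7883664 = 2338985801, q_6 = 49·1760470 + 291737 = 86554767 → 2338985801/86554767
APPEND 12: p_7 = 12·2338985801 + 47573513 = 28115403125, q_7 = 12·86554767 + 1760470 = 1040417674 → 28115403125/1040417674

27/1
9323/345
2338985801/86554767
28115403125/1040417674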